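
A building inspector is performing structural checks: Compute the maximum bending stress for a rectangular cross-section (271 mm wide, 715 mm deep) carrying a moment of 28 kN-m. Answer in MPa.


I = b * h^3 / 12 = 271 * 715^3 / 12 = 8254792677.08 mm^4
y = h / 2 = 715 / 2 = 357.5 mm
M = 28 kN-m = 28000000.0 N-mm
sigma = M * y / I = 28000000.0 * 357.5 / 8254792677.08
= 1.21 MPa

1.21 MPa


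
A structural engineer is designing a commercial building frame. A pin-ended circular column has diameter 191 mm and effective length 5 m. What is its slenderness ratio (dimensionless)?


Radius of gyration r = d / 4 = 191 / 4 = 47.75 mm
L_eff = 5000.0 mm
Slenderness ratio = L / r = 5000.0 / 47.75 = 104.71 (dimensionless)

104.71 (dimensionless)


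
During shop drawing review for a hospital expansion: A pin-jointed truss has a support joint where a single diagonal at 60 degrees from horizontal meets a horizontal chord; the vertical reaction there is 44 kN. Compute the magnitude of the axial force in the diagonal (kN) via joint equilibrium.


At the joint, only the diagonal has a vertical component, so vertical equilibrium gives:
F * sin(60) = 44
F = 44 / sin(60)
= 44 / 0.866025
= 50.81 kN

50.81 kN


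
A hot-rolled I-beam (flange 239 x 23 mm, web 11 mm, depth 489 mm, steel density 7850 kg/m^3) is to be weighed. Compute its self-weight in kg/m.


A_flanges = 2 * 239 * 23 = 10994 mm^2
A_web = (489 - 2 * 23) * 11 = 4873 mm^2
A_total = 10994 + 4873 = 15867 mm^2 = 0.015867 m^2
Weight = rho * A = 7850 * 0.015867 = 124.5559 kg/m

124.5559 kg/m


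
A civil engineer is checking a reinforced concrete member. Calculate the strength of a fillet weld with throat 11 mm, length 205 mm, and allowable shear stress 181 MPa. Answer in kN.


Strength = throat * length * allowable stress
= 11 * 205 * 181 N
= 408155 N
= 408.15 kN

408.15 kN


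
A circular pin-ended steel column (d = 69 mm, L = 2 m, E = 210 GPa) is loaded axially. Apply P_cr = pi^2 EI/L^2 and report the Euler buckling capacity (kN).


I = pi * d^4 / 64 = 1112669.7 mm^4
L = 2000.0 mm
P_cr = pi^2 * E * I / L^2
= 9.8696 * 210000.0 * 1112669.7 / 2000.0^2
= 576534.51 N = 576.5345 kN

576.5345 kN


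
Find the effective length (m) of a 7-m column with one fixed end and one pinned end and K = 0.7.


L_eff = K * L
= 0.7 * 7
= 4.9 m

4.9 m


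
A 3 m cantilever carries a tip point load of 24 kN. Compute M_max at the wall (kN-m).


For a cantilever with a point load at the free end:
M_max = P * L = 24 * 3 = 72 kN-m

72 kN-m


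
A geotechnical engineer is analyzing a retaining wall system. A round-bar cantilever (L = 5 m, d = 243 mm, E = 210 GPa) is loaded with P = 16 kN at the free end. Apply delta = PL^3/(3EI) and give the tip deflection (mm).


I = pi * d^4 / 64 = pi * 243^4 / 64 = 171157129.04 mm^4
L = 5000.0 mm, P = 16000.0 N, E = 210000.0 MPa
delta = P * L^3 / (3 * E * I)
= 16000.0 * 5000.0^3 / (3 * 210000.0 * 171157129.04)
= 18.5479 mm

18.5479 mm


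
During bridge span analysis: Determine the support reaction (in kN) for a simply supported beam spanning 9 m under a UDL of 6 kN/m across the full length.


Total load = w * L = 6 * 9 = 54 kN
By symmetry, each reaction R = total / 2 = 54 / 2 = 27.0 kN

27.0 kN


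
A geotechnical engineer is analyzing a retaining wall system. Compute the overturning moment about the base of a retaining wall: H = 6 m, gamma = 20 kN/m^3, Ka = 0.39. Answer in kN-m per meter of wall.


Pa = 0.5 * Ka * gamma * H^2
= 0.5 * 0.39 * 20 * 6^2
= 140.4 kN/m
Arm = H / 3 = 6 / 3 = 2.0 m
Mo = Pa * arm = Pa * H / 3 = 140.4 * 6 / 3 = 280.8 kN-m/m

280.8 kN-m/m


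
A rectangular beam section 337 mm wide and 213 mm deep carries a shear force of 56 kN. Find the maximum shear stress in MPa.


A = b * h = 337 * 213 = 71781 mm^2
V = 56 kN = 56000.0 N
tau_max = 1.5 * V / A = 1.5 * 56000.0 / 71781
= 1.1702 MPa

1.1702 MPa


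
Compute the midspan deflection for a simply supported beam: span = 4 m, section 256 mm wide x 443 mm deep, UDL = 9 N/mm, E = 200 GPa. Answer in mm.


I = 256 * 443^3 / 12 = 1854683882.67 mm^4
L = 4000.0 mm, w = 9 N/mm, E = 200000.0 MPa
delta = 5 * w * L^4 / (384 * E * I)
= 5 * 9 * 4000.0^4 / (384 * 200000.0 * 1854683882.67)
= 0.0809 mm

0.0809 mm


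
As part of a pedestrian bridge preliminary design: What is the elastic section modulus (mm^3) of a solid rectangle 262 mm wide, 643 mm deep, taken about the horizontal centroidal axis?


S = b * h^2 / 6
= 262 * 643^2 / 6
= 262 * 413449 / 6
= 18053939.67 mm^3

18053939.67 mm^3


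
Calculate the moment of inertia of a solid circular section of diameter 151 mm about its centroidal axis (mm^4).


r = d / 2 = 151 / 2 = 75.5 mm
I = pi * r^4 / 4 = pi * 75.5^4 / 4
= 25519824.76 mm^4

25519824.76 mm^4


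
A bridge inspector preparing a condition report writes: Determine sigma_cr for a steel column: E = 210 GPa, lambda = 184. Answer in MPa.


sigma_cr = pi^2 * E / lambda^2
= 9.8696 * 210000.0 / 184^2
= 9.8696 * 210000.0 / 33856
= 61.2186 MPa

61.2186 MPa


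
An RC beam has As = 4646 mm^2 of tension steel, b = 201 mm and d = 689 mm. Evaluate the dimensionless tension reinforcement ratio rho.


rho = As / (b * d)
= 4646 / (201 * 689)
= 4646 / 138489
= 0.033548 (dimensionless)

0.033548 (dimensionless)


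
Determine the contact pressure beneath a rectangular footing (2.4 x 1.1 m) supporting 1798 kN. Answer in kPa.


A = 2.4 * 1.1 = 2.64 m^2
q = P / A = 1798 / 2.64
= 681.0606 kPa

681.0606 kPa


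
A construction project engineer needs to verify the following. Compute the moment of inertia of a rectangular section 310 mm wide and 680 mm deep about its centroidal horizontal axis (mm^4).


I = b * h^3 / 12
= 310 * 680^3 / 12
= 310 * 314432000 / 12
= 8122826666.67 mm^4

8122826666.67 mm^4


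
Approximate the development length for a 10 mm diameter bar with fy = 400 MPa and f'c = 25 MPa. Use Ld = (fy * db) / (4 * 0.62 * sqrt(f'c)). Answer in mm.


Ld = (fy * db) / (4 * 0.62 * sqrt(f'c))
= (400 * 10) / (4 * 0.62 * sqrt(25))
= 4000 / 12.4
= 322.58 mm

322.58 mm


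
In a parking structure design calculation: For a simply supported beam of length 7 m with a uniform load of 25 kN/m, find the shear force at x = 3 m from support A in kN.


R_A = w * L / 2 = 25 * 7 / 2 = 87.5 kN
V(x) = R_A - w * x = 87.5 - 25 * 3
= 12.5 kN

12.5 kN


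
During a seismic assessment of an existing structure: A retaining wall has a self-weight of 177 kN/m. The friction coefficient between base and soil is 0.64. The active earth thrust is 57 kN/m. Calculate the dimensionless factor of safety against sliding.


Resisting force = mu * W = 0.64 * 177 = 113.28 kN/m
FOS = Resisting / Driving = 113.28 / 57
= 1.9874 (dimensionless)

1.9874 (dimensionless)


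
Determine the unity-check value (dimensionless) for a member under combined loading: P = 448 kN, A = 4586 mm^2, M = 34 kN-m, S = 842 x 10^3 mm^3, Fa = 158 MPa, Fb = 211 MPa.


f_a = P / A = 448000.0 / 4586 = 97.6886 MPa
f_b = M / S = 34000000.0 / 842000.0 = 40.38 MPa
Ratio = f_a / Fa + f_b / Fb
= 97.6886 / 158 + 40.38 / 211
= 0.8097 (dimensionless)

0.8097 (dimensionless)


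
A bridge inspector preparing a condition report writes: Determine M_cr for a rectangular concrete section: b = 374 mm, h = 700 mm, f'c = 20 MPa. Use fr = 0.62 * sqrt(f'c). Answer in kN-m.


fr = 0.62 * sqrt(20) = 0.62 * 4.4721 = 2.7727 MPa
I = 374 * 700^3 / 12 = 10690166666.67 mm^4
y_t = 350.0 mm
M_cr = fr * I / y_t = 2.7727 * 10690166666.67 / 350.0 N-mm
= 84.6882 kN-m

84.6882 kN-m


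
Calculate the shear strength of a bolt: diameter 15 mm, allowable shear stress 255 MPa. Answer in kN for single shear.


A = pi * d^2 / 4 = pi * 15^2 / 4 = 176.7146 mm^2
V = f_v * A / 1000 = 255 * 176.7146 / 1000
= 45.0622 kN

45.0622 kN


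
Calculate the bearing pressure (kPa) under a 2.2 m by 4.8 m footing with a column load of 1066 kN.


A = 2.2 * 4.8 = 10.56 m^2
q = P / A = 1066 / 10.56
= 100.947 kPa

100.947 kPa


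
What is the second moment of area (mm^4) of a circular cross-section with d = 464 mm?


r = d / 2 = 464 / 2 = 232.0 mm
I = pi * r^4 / 4 = pi * 232.0^4 / 4
= 2275316524.67 mm^4

2275316524.67 mm^4


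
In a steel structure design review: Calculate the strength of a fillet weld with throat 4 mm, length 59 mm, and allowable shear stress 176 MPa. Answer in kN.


Strength = throat * length * allowable stress
= 4 * 59 * 176 N
= 41536 N
= 41.54 kN

41.54 kN


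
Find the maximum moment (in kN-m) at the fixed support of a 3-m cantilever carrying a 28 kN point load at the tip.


For a cantilever with a point load at the free end:
M_max = P * L = 28 * 3 = 84 kN-m

84 kN-m


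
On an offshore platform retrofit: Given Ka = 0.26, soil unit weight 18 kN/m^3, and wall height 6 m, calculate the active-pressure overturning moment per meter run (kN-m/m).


Pa = 0.5 * Ka * gamma * H^2
= 0.5 * 0.26 * 18 * 6^2
= 84.24 kN/m
Arm = H / 3 = 6 / 3 = 2.0 m
Mo = Pa * arm = Pa * H / 3 = 84.24 * 6 / 3 = 168.48 kN-m/m

168.48 kN-m/m


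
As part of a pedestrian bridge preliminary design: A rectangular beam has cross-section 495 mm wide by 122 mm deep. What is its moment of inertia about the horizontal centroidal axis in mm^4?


I = b * h^3 / 12
= 495 * 122^3 / 12
= 495 * 1815848 / 12
= 74903730.0 mm^4

74903730.0 mm^4


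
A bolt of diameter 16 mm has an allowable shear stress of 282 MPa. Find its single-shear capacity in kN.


A = pi * d^2 / 4 = pi * 16^2 / 4 = 201.0619 mm^2
V = f_v * A / 1000 = 282 * 201.0619 / 1000
= 56.6995 kN

56.6995 kN


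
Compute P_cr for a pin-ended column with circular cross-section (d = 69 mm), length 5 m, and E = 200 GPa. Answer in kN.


I = pi * d^4 / 64 = 1112669.7 mm^4
L = 5000.0 mm
P_cr = pi^2 * E * I / L^2
= 9.8696 * 200000.0 * 1112669.7 / 5000.0^2
= 87852.88 N = 87.8529 kN

87.8529 kN


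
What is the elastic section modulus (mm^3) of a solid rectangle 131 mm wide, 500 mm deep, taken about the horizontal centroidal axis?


S = b * h^2 / 6
= 131 * 500^2 / 6
= 131 * 250000 / 6
= 5458333.33 mm^3

5458333.33 mm^3


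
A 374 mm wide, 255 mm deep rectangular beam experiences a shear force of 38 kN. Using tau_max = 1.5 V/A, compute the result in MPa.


A = b * h = 374 * 255 = 95370 mm^2
V = 38 kN = 38000.0 N
tau_max = 1.5 * V / A = 1.5 * 38000.0 / 95370
= 0.5977 MPa

0.5977 MPa


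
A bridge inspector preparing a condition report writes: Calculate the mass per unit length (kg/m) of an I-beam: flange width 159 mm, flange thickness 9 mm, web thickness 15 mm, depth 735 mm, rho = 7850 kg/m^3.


A_flanges = 2 * 159 * 9 = 2862 mm^2
A_web = (735 - 2 * 9) * 15 = 10755 mm^2
A_total = 2862 + 10755 = 13617 mm^2 = 0.013617 m^2
Weight = rho * A = 7850 * 0.013617 = 106.8935 kg/m

106.8935 kg/m


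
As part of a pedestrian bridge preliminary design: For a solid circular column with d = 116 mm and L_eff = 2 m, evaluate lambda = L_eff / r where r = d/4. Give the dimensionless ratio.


Radius of gyration r = d / 4 = 116 / 4 = 29.0 mm
L_eff = 2000.0 mm
Slenderness ratio = L / r = 2000.0 / 29.0 = 68.97 (dimensionless)

68.97 (dimensionless)


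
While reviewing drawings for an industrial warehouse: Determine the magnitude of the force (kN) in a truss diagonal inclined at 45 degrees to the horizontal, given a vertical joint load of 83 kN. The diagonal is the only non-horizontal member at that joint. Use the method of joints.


At the joint, only the diagonal has a vertical component, so vertical equilibrium gives:
F * sin(45) = 83
F = 83 / sin(45)
= 83 / 0.707107
= 117.38 kN

117.38 kN


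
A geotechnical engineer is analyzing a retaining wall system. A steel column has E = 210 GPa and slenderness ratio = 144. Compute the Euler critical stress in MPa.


sigma_cr = pi^2 * E / lambda^2
= 9.8696 * 210000.0 / 144^2
= 9.8696 * 210000.0 / 20736
= 99.9526 MPa

99.9526 MPa


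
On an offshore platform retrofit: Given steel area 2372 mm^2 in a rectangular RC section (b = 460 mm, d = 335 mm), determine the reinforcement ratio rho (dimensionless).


rho = As / (b * d)
= 2372 / (460 * 335)
= 2372 / 154100
= 0.015393 (dimensionless)

0.015393 (dimensionless)


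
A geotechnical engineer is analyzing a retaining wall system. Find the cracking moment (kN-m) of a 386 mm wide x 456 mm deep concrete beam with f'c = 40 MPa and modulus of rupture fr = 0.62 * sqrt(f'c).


fr = 0.62 * sqrt(40) = 0.62 * 6.3246 = 3.9212 MPa
I = 386 * 456^3 / 12 = 3050005248.0 mm^4
y_t = 228.0 mm
M_cr = fr * I / y_t = 3.9212 * 3050005248.0 / 228.0 N-mm
= 52.4551 kN-m

52.4551 kN-m


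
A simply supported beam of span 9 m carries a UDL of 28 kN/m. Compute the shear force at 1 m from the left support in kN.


R_A = w * L / 2 = 28 * 9 / 2 = 126.0 kN
V(x) = R_A - w * x = 126.0 - 28 * 1
= 98.0 kN

98.0 kN


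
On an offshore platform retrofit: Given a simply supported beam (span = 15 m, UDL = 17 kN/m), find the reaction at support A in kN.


Total load = w * L = 17 * 15 = 255 kN
By symmetry, each reaction R = total / 2 = 255 / 2 = 127.5 kN

127.5 kN


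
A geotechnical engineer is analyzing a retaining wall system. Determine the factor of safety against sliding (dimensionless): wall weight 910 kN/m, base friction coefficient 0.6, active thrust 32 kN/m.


Resisting force = mu * W = 0.6 * 910 = 546.0 kN/m
FOS = Resisting / Driving = 546.0 / 32
= 17.0625 (dimensionless)

17.0625 (dimensionless)


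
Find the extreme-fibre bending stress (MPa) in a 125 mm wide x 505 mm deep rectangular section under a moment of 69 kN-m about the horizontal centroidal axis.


I = b * h^3 / 12 = 125 * 505^3 / 12 = 1341537760.42 mm^4
y = h / 2 = 505 / 2 = 252.5 mm
M = 69 kN-m = 69000000.0 N-mm
sigma = M * y / I = 69000000.0 * 252.5 / 1341537760.42
= 12.99 MPa

12.99 MPa


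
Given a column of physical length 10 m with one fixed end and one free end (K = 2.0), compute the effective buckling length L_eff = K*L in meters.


L_eff = K * L
= 2.0 * 10
= 20.0 m

20.0 m


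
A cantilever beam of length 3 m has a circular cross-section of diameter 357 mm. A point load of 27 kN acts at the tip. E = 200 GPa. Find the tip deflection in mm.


I = pi * d^4 / 64 = pi * 357^4 / 64 = 797338552.09 mm^4
L = 3000.0 mm, P = 27000.0 N, E = 200000.0 MPa
delta = P * L^3 / (3 * E * I)
= 27000.0 * 3000.0^3 / (3 * 200000.0 * 797338552.09)
= 1.5238 mm

1.5238 mm


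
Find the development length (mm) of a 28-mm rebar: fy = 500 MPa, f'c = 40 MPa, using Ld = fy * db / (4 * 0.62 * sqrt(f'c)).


Ld = (fy * db) / (4 * 0.62 * sqrt(f'c))
= (500 * 28) / (4 * 0.62 * sqrt(40))
= 14000 / 15.6849
= 892.58 mm

892.58 mm


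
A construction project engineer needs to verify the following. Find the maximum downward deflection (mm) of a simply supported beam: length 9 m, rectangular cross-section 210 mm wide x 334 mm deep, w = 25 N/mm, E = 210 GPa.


I = 210 * 334^3 / 12 = 652044820.0 mm^4
L = 9000.0 mm, w = 25 N/mm, E = 210000.0 MPa
delta = 5 * w * L^4 / (384 * E * I)
= 5 * 25 * 9000.0^4 / (384 * 210000.0 * 652044820.0)
= 15.5974 mm

15.5974 mm


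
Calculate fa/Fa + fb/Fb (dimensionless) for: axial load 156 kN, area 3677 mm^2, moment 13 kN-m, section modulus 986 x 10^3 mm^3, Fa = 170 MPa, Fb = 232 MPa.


f_a = P / A = 156000.0 / 3677 = 42.4259 MPa
f_b = M / S = 13000000.0 / 986000.0 = 13.1846 MPa
Ratio = f_a / Fa + f_b / Fb
= 42.4259 / 170 + 13.1846 / 232
= 0.3064 (dimensionless)

0.3064 (dimensionless)


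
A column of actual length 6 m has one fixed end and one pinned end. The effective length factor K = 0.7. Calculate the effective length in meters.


L_eff = K * L
= 0.7 * 6
= 4.2 m

4.2 m


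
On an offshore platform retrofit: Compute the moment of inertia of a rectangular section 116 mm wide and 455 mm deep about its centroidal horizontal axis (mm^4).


I = b * h^3 / 12
= 116 * 455^3 / 12
= 116 * 94196375 / 12
= 910564958.33 mm^4

910564958.33 mm^4


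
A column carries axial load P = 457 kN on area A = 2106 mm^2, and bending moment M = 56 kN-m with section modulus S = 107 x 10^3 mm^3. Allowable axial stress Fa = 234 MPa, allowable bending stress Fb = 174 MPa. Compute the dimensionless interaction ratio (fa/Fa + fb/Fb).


f_a = P / A = 457000.0 / 2106 = 216.9991 MPa
f_b = M / S = 56000000.0 / 107000.0 = 523.3645 MPa
Ratio = f_a / Fa + f_b / Fb
= 216.9991 / 234 + 523.3645 / 174
= 3.9352 (dimensionless)

3.9352 (dimensionless)


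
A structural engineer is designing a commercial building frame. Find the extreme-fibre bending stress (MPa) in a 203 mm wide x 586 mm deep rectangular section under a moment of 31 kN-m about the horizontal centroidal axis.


I = b * h^3 / 12 = 203 * 586^3 / 12 = 3404141780.67 mm^4
y = h / 2 = 586 / 2 = 293.0 mm
M = 31 kN-m = 31000000.0 N-mm
sigma = M * y / I = 31000000.0 * 293.0 / 3404141780.67
= 2.67 MPa

2.67 MPa


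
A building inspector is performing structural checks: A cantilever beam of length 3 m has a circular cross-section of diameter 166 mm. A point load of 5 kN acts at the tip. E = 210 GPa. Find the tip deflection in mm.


I = pi * d^4 / 64 = pi * 166^4 / 64 = 37273678.15 mm^4
L = 3000.0 mm, P = 5000.0 N, E = 210000.0 MPa
delta = P * L^3 / (3 * E * I)
= 5000.0 * 3000.0^3 / (3 * 210000.0 * 37273678.15)
= 5.749 mm

5.749 mm


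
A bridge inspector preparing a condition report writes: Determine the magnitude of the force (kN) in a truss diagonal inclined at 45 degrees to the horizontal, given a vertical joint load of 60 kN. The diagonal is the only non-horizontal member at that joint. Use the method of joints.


At the joint, only the diagonal has a vertical component, so vertical equilibrium gives:
F * sin(45) = 60
F = 60 / sin(45)
= 60 / 0.707107
= 84.85 kN

84.85 kN


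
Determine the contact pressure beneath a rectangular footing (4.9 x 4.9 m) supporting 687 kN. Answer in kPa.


A = 4.9 * 4.9 = 24.01 m^2
q = P / A = 687 / 24.01
= 28.6131 kPa

28.6131 kPa


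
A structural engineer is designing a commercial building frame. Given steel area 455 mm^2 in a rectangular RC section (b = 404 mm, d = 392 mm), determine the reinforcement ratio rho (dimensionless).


rho = As / (b * d)
= 455 / (404 * 392)
= 455 / 158368
= 0.002873 (dimensionless)

0.002873 (dimensionless)


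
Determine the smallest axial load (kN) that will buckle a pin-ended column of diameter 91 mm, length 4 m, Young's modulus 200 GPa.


I = pi * d^4 / 64 = 3366165.53 mm^4
L = 4000.0 mm
P_cr = pi^2 * E * I / L^2
= 9.8696 * 200000.0 * 3366165.53 / 4000.0^2
= 415284.03 N = 415.284 kN

415.284 kN


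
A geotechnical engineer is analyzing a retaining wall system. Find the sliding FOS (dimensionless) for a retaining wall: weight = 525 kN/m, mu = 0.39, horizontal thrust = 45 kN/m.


Resisting force = mu * W = 0.39 * 525 = 204.75 kN/m
FOS = Resisting / Driving = 204.75 / 45
= 4.55 (dimensionless)

4.55 (dimensionless)


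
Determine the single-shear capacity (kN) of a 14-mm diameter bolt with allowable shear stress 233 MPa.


A = pi * d^2 / 4 = pi * 14^2 / 4 = 153.938 mm^2
V = f_v * A / 1000 = 233 * 153.938 / 1000
= 35.8676 kN

35.8676 kN


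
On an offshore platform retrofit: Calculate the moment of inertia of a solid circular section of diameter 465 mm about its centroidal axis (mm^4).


r = d / 2 = 465 / 2 = 232.5 mm
I = pi * r^4 / 4 = pi * 232.5^4 / 4
= 2294994823.36 mm^4

2294994823.36 mm^4


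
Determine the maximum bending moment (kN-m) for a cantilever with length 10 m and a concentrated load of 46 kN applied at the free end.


For a cantilever with a point load at the free end:
M_max = P * L = 46 * 10 = 460 kN-m

460 kN-m


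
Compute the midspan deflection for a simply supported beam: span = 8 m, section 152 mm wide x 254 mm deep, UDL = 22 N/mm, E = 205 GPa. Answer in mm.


I = 152 * 254^3 / 12 = 207569477.33 mm^4
L = 8000.0 mm, w = 22 N/mm, E = 205000.0 MPa
delta = 5 * w * L^4 / (384 * E * I)
= 5 * 22 * 8000.0^4 / (384 * 205000.0 * 207569477.33)
= 27.5743 mm

27.5743 mm


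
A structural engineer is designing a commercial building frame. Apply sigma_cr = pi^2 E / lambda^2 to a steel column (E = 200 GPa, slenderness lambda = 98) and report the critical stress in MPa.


sigma_cr = pi^2 * E / lambda^2
= 9.8696 * 200000.0 / 98^2
= 9.8696 * 200000.0 / 9604
= 205.5311 MPa

205.5311 MPa


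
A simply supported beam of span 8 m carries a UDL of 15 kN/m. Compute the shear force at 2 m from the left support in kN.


R_A = w * L / 2 = 15 * 8 / 2 = 60.0 kN
V(x) = R_A - w * x = 60.0 - 15 * 2
= 30.0 kN

30.0 kN


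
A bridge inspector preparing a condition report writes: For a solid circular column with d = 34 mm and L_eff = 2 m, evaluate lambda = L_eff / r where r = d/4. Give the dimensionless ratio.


Radius of gyration r = d / 4 = 34 / 4 = 8.5 mm
L_eff = 2000.0 mm
Slenderness ratio = L / r = 2000.0 / 8.5 = 235.29 (dimensionless)

235.29 (dimensionless)


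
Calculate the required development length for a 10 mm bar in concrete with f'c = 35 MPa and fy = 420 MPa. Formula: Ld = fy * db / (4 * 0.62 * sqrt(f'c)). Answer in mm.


Ld = (fy * db) / (4 * 0.62 * sqrt(f'c))
= (420 * 10) / (4 * 0.62 * sqrt(35))
= 4200 / 14.6719
= 286.26 mm

286.26 mm


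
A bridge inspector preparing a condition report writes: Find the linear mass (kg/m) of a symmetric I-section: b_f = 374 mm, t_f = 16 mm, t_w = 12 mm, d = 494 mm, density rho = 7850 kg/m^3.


A_flanges = 2 * 374 * 16 = 11968 mm^2
A_web = (494 - 2 * 16) * 12 = 5544 mm^2
A_total = 11968 + 5544 = 17512 mm^2 = 0.017512 m^2
Weight = rho * A = 7850 * 0.017512 = 137.4692 kg/m

137.4692 kg/m


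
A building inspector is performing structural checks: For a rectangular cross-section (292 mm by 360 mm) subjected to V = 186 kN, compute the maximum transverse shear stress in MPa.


A = b * h = 292 * 360 = 105120 mm^2
V = 186 kN = 186000.0 N
tau_max = 1.5 * V / A = 1.5 * 186000.0 / 105120
= 2.6541 MPa

2.6541 MPa


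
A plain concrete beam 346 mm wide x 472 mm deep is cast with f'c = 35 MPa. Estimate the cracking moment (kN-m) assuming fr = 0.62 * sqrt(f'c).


fr = 0.62 * sqrt(35) = 0.62 * 5.9161 = 3.668 MPa
I = 346 * 472^3 / 12 = 3031941717.33 mm^4
y_t = 236.0 mm
M_cr = fr * I / y_t = 3.668 * 3031941717.33 / 236.0 N-mm
= 47.1232 kN-m

47.1232 kN-m


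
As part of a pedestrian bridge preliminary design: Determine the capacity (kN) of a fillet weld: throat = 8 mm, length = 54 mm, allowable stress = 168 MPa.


Strength = throat * length * allowable stress
= 8 * 54 * 168 N
= 72576 N
= 72.58 kN

72.58 kN


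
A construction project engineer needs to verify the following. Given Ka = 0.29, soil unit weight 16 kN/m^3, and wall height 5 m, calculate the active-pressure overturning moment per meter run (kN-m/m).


Pa = 0.5 * Ka * gamma * H^2
= 0.5 * 0.29 * 16 * 5^2
= 58.0 kN/m
Arm = H / 3 = 5 / 3 = 1.6667 m
Mo = Pa * arm = Pa * H / 3 = 58.0 * 5 / 3 = 96.6667 kN-m/m

96.6667 kN-m/m


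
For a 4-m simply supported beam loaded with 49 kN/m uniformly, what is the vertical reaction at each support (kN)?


Total load = w * L = 49 * 4 = 196 kN
By symmetry, each reaction R = total / 2 = 196 / 2 = 98.0 kN

98.0 kN


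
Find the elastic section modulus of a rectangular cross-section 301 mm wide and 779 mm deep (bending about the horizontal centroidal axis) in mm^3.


S = b * h^2 / 6
= 301 * 779^2 / 6
= 301 * 606841 / 6
= 30443190.17 mm^3

30443190.17 mm^3


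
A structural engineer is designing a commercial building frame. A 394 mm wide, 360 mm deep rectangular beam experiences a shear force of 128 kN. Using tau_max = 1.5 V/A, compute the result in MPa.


A = b * h = 394 * 360 = 141840 mm^2
V = 128 kN = 128000.0 N
tau_max = 1.5 * V / A = 1.5 * 128000.0 / 141840
= 1.3536 MPa

1.3536 MPa


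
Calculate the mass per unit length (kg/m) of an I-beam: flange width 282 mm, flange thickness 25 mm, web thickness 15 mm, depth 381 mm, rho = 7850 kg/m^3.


A_flanges = 2 * 282 * 25 = 14100 mm^2
A_web = (381 - 2 * 25) * 15 = 4965 mm^2
A_total = 14100 + 4965 = 19065 mm^2 = 0.019065 m^2
Weight = rho * A = 7850 * 0.019065 = 149.6602 kg/m

149.6602 kg/m


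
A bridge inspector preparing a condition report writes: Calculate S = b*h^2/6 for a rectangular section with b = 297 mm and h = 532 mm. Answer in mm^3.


S = b * h^2 / 6
= 297 * 532^2 / 6
= 297 * 283024 / 6
= 14009688.0 mm^3

14009688.0 mm^3


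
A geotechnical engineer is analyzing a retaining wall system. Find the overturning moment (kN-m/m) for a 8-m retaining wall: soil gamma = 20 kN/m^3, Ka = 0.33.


Pa = 0.5 * Ka * gamma * H^2
= 0.5 * 0.33 * 20 * 8^2
= 211.2 kN/m
Arm = H / 3 = 8 / 3 = 2.6667 m
Mo = Pa * arm = Pa * H / 3 = 211.2 * 8 / 3 = 563.2 kN-m/m

563.2 kN-m/m


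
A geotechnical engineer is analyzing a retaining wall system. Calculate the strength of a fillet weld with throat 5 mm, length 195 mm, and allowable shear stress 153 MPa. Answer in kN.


Strength = throat * length * allowable stress
= 5 * 195 * 153 N
= 149175 N
= 149.18 kN

149.18 kN


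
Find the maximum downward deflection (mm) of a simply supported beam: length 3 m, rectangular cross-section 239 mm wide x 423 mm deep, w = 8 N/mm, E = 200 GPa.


I = 239 * 423^3 / 12 = 1507432092.75 mm^4
L = 3000.0 mm, w = 8 N/mm, E = 200000.0 MPa
delta = 5 * w * L^4 / (384 * E * I)
= 5 * 8 * 3000.0^4 / (384 * 200000.0 * 1507432092.75)
= 0.028 mm

0.028 mm


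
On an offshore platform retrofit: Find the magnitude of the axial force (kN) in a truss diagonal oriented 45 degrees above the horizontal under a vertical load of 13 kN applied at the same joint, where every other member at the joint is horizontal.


At the joint, only the diagonal has a vertical component, so vertical equilibrium gives:
F * sin(45) = 13
F = 13 / sin(45)
= 13 / 0.707107
= 18.38 kN

18.38 kN


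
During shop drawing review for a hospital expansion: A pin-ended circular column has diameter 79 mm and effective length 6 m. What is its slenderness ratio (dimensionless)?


Radius of gyration r = d / 4 = 79 / 4 = 19.75 mm
L_eff = 6000.0 mm
Slenderness ratio = L / r = 6000.0 / 19.75 = 303.8 (dimensionless)

303.8 (dimensionless)


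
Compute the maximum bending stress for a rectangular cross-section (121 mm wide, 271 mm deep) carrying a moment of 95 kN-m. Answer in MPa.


I = b * h^3 / 12 = 121 * 271^3 / 12 = 200683652.58 mm^4
y = h / 2 = 271 / 2 = 135.5 mm
M = 95 kN-m = 95000000.0 N-mm
sigma = M * y / I = 95000000.0 * 135.5 / 200683652.58
= 64.14 MPa

64.14 MPa


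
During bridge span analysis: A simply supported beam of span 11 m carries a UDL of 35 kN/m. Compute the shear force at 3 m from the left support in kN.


R_A = w * L / 2 = 35 * 11 / 2 = 192.5 kN
V(x) = R_A - w * x = 192.5 - 35 * 3
= 87.5 kN

87.5 kN


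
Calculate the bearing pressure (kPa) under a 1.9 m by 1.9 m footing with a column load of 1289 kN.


A = 1.9 * 1.9 = 3.61 m^2
q = P / A = 1289 / 3.61
= 357.0637 kPa

357.0637 kPa


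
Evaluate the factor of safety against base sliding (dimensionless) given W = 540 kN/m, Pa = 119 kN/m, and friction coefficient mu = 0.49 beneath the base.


Resisting force = mu * W = 0.49 * 540 = 264.6 kN/m
FOS = Resisting / Driving = 264.6 / 119
= 2.2235 (dimensionless)

2.2235 (dimensionless)


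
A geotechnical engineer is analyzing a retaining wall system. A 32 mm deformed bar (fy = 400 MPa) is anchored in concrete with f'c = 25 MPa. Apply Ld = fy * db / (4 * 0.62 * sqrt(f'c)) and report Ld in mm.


Ld = (fy * db) / (4 * 0.62 * sqrt(f'c))
= (400 * 32) / (4 * 0.62 * sqrt(25))
= 12800 / 12.4
= 1032.26 mm

1032.26 mm


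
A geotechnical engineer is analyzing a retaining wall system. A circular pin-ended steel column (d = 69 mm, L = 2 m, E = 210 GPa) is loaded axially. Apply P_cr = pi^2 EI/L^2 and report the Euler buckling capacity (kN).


I = pi * d^4 / 64 = 1112669.7 mm^4
L = 2000.0 mm
P_cr = pi^2 * E * I / L^2
= 9.8696 * 210000.0 * 1112669.7 / 2000.0^2
= 576534.51 N = 576.5345 kN

576.5345 kN


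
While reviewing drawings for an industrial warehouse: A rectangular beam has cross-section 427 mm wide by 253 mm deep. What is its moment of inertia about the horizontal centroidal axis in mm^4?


I = b * h^3 / 12
= 427 * 253^3 / 12
= 427 * 16194277 / 12
= 576246356.58 mm^4

576246356.58 mm^4


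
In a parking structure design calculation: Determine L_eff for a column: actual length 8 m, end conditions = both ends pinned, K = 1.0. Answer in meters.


L_eff = K * L
= 1.0 * 8
= 8.0 m

8.0 m


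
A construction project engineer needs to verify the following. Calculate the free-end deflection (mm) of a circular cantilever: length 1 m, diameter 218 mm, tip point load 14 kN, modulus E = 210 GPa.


I = pi * d^4 / 64 = pi * 218^4 / 64 = 110865360.4 mm^4
L = 1000.0 mm, P = 14000.0 N, E = 210000.0 MPa
delta = P * L^3 / (3 * E * I)
= 14000.0 * 1000.0^3 / (3 * 210000.0 * 110865360.4)
= 0.2004 mm

0.2004 mm


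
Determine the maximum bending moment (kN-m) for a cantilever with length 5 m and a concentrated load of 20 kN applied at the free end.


For a cantilever with a point load at the free end:
M_max = P * L = 20 * 5 = 100 kN-m

100 kN-m


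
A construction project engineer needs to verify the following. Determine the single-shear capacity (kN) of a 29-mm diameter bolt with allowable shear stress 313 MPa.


A = pi * d^2 / 4 = pi * 29^2 / 4 = 660.5199 mm^2
V = f_v * A / 1000 = 313 * 660.5199 / 1000
= 206.7427 kN

206.7427 kN


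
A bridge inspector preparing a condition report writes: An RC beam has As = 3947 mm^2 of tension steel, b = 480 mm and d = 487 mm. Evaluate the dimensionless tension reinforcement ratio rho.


rho = As / (b * d)
= 3947 / (480 * 487)
= 3947 / 233760
= 0.016885 (dimensionless)

0.016885 (dimensionless)


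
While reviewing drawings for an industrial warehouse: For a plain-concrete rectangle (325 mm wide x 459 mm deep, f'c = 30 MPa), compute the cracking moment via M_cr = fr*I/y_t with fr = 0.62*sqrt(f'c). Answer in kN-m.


fr = 0.62 * sqrt(30) = 0.62 * 5.4772 = 3.3959 MPa
I = 325 * 459^3 / 12 = 2619028181.25 mm^4
y_t = 229.5 mm
M_cr = fr * I / y_t = 3.3959 * 2619028181.25 / 229.5 N-mm
= 38.7534 kN-m

38.7534 kN-m


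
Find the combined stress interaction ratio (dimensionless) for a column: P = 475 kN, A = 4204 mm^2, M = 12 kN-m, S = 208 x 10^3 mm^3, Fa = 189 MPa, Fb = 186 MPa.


f_a = P / A = 475000.0 / 4204 = 112.9876 MPa
f_b = M / S = 12000000.0 / 208000.0 = 57.6923 MPa
Ratio = f_a / Fa + f_b / Fb
= 112.9876 / 189 + 57.6923 / 186
= 0.908 (dimensionless)

0.908 (dimensionless)


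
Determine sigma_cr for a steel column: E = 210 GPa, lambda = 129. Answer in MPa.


sigma_cr = pi^2 * E / lambda^2
= 9.8696 * 210000.0 / 129^2
= 9.8696 * 210000.0 / 16641
= 124.5488 MPa

124.5488 MPa


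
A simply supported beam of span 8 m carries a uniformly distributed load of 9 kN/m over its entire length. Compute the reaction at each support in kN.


Total load = w * L = 9 * 8 = 72 kN
By symmetry, each reaction R = total / 2 = 72 / 2 = 36.0 kN

36.0 kN


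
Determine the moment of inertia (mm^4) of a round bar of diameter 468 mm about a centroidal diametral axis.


r = d / 2 = 468 / 2 = 234.0 mm
I = pi * r^4 / 4 = pi * 234.0^4 / 4
= 2354796117.04 mm^4

2354796117.04 mm^4


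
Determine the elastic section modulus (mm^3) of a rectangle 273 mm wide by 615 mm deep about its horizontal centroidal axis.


S = b * h^2 / 6
= 273 * 615^2 / 6
= 273 * 378225 / 6
= 17209237.5 mm^3

17209237.5 mm^3


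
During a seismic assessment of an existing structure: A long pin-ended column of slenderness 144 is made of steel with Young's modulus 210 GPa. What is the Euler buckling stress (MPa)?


sigma_cr = pi^2 * E / lambda^2
= 9.8696 * 210000.0 / 144^2
= 9.8696 * 210000.0 / 20736
= 99.9526 MPa

99.9526 MPa


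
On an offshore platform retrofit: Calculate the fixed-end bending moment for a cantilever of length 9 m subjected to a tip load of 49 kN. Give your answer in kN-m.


For a cantilever with a point load at the free end:
M_max = P * L = 49 * 9 = 441 kN-m

441 kN-m


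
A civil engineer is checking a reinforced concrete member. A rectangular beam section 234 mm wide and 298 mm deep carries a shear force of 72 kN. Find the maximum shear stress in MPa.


A = b * h = 234 * 298 = 69732 mm^2
V = 72 kN = 72000.0 N
tau_max = 1.5 * V / A = 1.5 * 72000.0 / 69732
= 1.5488 MPa

1.5488 MPa


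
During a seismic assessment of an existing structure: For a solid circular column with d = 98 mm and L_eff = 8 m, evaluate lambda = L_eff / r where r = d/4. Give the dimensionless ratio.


Radius of gyration r = d / 4 = 98 / 4 = 24.5 mm
L_eff = 8000.0 mm
Slenderness ratio = L / r = 8000.0 / 24.5 = 326.53 (dimensionless)

326.53 (dimensionless)


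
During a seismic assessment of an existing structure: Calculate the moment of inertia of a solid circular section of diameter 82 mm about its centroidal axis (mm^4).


r = d / 2 = 82 / 2 = 41.0 mm
I = pi * r^4 / 4 = pi * 41.0^4 / 4
= 2219347.5 mm^4

2219347.5 mm^4


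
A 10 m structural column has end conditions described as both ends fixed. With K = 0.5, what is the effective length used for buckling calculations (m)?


L_eff = K * L
= 0.5 * 10
= 5.0 m

5.0 m


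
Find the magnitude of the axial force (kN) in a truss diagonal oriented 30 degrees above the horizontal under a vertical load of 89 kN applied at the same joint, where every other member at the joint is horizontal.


At the joint, only the diagonal has a vertical component, so vertical equilibrium gives:
F * sin(30) = 89
F = 89 / sin(30)
= 89 / 0.5
= 178.0 kN

178.0 kN


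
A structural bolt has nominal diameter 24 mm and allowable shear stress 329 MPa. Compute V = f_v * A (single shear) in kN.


A = pi * d^2 / 4 = pi * 24^2 / 4 = 452.3893 mm^2
V = f_v * A / 1000 = 329 * 452.3893 / 1000
= 148.8361 kN

148.8361 kN


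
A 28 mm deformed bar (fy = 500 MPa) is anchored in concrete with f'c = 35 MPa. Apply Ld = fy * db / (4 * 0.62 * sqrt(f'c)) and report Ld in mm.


Ld = (fy * db) / (4 * 0.62 * sqrt(f'c))
= (500 * 28) / (4 * 0.62 * sqrt(35))
= 14000 / 14.6719
= 954.21 mm

954.21 mm


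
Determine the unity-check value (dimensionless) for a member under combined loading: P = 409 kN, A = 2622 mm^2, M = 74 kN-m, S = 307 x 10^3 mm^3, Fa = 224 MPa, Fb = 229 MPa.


f_a = P / A = 409000.0 / 2622 = 155.9878 MPa
f_b = M / S = 74000000.0 / 307000.0 = 241.0423 MPa
Ratio = f_a / Fa + f_b / Fb
= 155.9878 / 224 + 241.0423 / 229
= 1.749 (dimensionless)

1.749 (dimensionless)


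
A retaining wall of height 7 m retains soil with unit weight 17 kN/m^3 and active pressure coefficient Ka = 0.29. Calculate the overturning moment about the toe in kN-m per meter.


Pa = 0.5 * Ka * gamma * H^2
= 0.5 * 0.29 * 17 * 7^2
= 120.785 kN/m
Arm = H / 3 = 7 / 3 = 2.3333 m
Mo = Pa * arm = Pa * H / 3 = 120.785 * 7 / 3 = 281.8317 kN-m/m

281.8317 kN-m/m


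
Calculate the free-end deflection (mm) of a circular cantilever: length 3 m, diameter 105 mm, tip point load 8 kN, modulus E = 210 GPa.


I = pi * d^4 / 64 = pi * 105^4 / 64 = 5966602.35 mm^4
L = 3000.0 mm, P = 8000.0 N, E = 210000.0 MPa
delta = P * L^3 / (3 * E * I)
= 8000.0 * 3000.0^3 / (3 * 210000.0 * 5966602.35)
= 57.4627 mm

57.4627 mm


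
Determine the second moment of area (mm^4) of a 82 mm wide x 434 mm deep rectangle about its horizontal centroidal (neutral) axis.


I = b * h^3 / 12
= 82 * 434^3 / 12
= 82 * 81746504 / 12
= 558601110.67 mm^4

558601110.67 mm^4


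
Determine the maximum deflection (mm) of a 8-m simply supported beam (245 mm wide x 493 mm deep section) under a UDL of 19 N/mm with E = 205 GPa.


I = 245 * 493^3 / 12 = 2446389455.42 mm^4
L = 8000.0 mm, w = 19 N/mm, E = 205000.0 MPa
delta = 5 * w * L^4 / (384 * E * I)
= 5 * 19 * 8000.0^4 / (384 * 205000.0 * 2446389455.42)
= 2.0206 mm

2.0206 mm


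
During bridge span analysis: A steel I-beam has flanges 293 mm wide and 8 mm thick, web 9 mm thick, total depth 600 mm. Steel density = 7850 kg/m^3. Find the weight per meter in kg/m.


A_flanges = 2 * 293 * 8 = 4688 mm^2
A_web = (600 - 2 * 8) * 9 = 5256 mm^2
A_total = 4688 + 5256 = 9944 mm^2 = 0.009944 m^2
Weight = rho * A = 7850 * 0.009944 = 78.0604 kg/m

78.0604 kg/m


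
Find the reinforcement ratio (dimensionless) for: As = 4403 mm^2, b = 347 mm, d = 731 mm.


rho = As / (b * d)
= 4403 / (347 * 731)
= 4403 / 253657
= 0.017358 (dimensionless)

0.017358 (dimensionless)


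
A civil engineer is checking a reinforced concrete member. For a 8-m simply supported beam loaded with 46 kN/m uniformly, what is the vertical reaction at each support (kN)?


Total load = w * L = 46 * 8 = 368 kN
By symmetry, each reaction R = total / 2 = 368 / 2 = 184.0 kN

184.0 kN


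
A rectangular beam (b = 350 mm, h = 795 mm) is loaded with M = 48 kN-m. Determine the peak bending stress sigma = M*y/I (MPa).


I = b * h^3 / 12 = 350 * 795^3 / 12 = 14655079687.5 mm^4
y = h / 2 = 795 / 2 = 397.5 mm
M = 48 kN-m = 48000000.0 N-mm
sigma = M * y / I = 48000000.0 * 397.5 / 14655079687.5
= 1.3 MPa

1.3 MPa


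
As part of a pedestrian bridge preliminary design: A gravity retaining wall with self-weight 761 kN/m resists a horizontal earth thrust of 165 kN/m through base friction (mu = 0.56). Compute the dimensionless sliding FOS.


Resisting force = mu * W = 0.56 * 761 = 426.16 kN/m
FOS = Resisting / Driving = 426.16 / 165
= 2.5828 (dimensionless)

2.5828 (dimensionless)


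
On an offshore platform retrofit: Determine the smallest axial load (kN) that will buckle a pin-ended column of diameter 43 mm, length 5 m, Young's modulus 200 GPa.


I = pi * d^4 / 64 = 167820.0 mm^4
L = 5000.0 mm
P_cr = pi^2 * E * I / L^2
= 9.8696 * 200000.0 * 167820.0 / 5000.0^2
= 13250.54 N = 13.2505 kN

13.2505 kN


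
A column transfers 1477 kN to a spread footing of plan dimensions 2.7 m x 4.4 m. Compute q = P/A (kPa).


A = 2.7 * 4.4 = 11.88 m^2
q = P / A = 1477 / 11.88
= 124.3266 kPa

124.3266 kPa


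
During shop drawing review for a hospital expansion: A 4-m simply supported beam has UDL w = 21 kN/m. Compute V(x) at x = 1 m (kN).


R_A = w * L / 2 = 21 * 4 / 2 = 42.0 kN
V(x) = R_A - w * x = 42.0 - 21 * 1
= 21.0 kN

21.0 kN


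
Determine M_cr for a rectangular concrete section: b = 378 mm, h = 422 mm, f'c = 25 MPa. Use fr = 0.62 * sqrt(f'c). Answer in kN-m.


fr = 0.62 * sqrt(25) = 0.62 * 5.0 = 3.1 MPa
I = 378 * 422^3 / 12 = 2367270612.0 mm^4
y_t = 211.0 mm
M_cr = fr * I / y_t = 3.1 * 2367270612.0 / 211.0 N-mm
= 34.7798 kN-m

34.7798 kN-m


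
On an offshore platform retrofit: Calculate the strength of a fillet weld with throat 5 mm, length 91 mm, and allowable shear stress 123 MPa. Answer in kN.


Strength = throat * length * allowable stress
= 5 * 91 * 123 N
= 55965 N
= 55.97 kN

55.97 kN


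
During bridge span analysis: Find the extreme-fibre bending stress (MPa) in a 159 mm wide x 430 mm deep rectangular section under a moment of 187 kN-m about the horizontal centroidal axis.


I = b * h^3 / 12 = 159 * 430^3 / 12 = 1053467750.0 mm^4
y = h / 2 = 430 / 2 = 215.0 mm
M = 187 kN-m = 187000000.0 N-mm
sigma = M * y / I = 187000000.0 * 215.0 / 1053467750.0
= 38.16 MPa

38.16 MPa


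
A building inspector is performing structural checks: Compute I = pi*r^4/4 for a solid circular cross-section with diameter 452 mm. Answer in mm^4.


r = d / 2 = 452 / 2 = 226.0 mm
I = pi * r^4 / 4 = pi * 226.0^4 / 4
= 2048913566.02 mm^4

2048913566.02 mm^4


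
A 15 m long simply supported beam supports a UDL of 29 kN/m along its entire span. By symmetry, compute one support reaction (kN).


Total load = w * L = 29 * 15 = 435 kN
By symmetry, each reaction R = total / 2 = 435 / 2 = 217.5 kN

217.5 kN


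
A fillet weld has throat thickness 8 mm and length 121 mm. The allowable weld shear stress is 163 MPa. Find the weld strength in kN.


Strength = throat * length * allowable stress
= 8 * 121 * 163 N
= 157784 N
= 157.78 kN

157.78 kN


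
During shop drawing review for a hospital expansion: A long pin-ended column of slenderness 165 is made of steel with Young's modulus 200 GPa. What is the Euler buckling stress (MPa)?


sigma_cr = pi^2 * E / lambda^2
= 9.8696 * 200000.0 / 165^2
= 9.8696 * 200000.0 / 27225
= 72.504 MPa

72.504 MPa
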